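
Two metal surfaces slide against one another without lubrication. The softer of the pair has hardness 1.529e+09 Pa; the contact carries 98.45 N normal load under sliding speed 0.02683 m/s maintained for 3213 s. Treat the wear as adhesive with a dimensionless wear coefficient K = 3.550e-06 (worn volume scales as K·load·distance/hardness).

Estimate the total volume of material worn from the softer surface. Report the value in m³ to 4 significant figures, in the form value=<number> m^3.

The intermediates are printed rounded. All working math runs at exact precision, and rounded once at the end, at four significant figures.
Total distance L = v·t = 0.02683 m/s × 3213 s = 86.20 m.
Working in SI base units: W = 98.45 N, H = 1.529e+09 Pa, K = 3.550e-06.
Volume removed: V = K·W·L/H = 3.550e-06 · 98.45 · 86.20 / 1.529e+09 = 1.970e-11 m³.

value=1.970e-11 m^3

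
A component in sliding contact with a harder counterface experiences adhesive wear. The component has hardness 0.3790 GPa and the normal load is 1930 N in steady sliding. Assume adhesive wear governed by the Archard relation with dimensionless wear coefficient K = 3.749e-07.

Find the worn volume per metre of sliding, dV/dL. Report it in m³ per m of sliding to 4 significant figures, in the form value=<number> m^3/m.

Quoted intermediates are rounded — every step runs at full float precision. Rounded once at the end to four significant figures.
Hardness H = 0.3790 GPa = 3.790e+08 Pa.
Expressed in SI base units: W = 1930 N, H = 3.790e+08 Pa, K = 3.749e-07.
Sliding wear rate dV/dL = K·W/H (independent of L): 3.749e-07 · 1930 / 3.790e+08 = 1.909e-12 m³/m.

value=1.909e-12 m^3/m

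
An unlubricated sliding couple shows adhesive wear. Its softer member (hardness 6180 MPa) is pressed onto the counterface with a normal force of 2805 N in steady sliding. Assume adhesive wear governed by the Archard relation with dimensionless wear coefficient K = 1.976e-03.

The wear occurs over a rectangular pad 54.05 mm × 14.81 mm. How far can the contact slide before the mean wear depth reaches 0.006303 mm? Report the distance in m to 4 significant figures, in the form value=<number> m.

Intermediates appear rounded; all working math runs at full float precision; one final rounding: four significant digits.
Hardness H = 6180 MPa = 6.180e+09 Pa.
Pad sides 54.05 mm × 14.81 mm = 0.05405 m × 0.01481 m. Contact area A = 0.05405 m × 0.01481 m = 8.005e-04 m².
Depth limit h_lim = 0.006303 mm = 6.303e-06 m.
SI base units throughout: W = 2805 N, H = 6.180e+09 Pa, K = 1.976e-03.
Limit volume V_lim = h_lim·A = 6.303e-06 · 8.005e-04 = 5.045e-09 m³.
Thus life L = V_lim·H/(K·W) = 5.045e-09 · 6.180e+09 / (1.976e-03 · 2805) = 5.626 m.

value=5.626 m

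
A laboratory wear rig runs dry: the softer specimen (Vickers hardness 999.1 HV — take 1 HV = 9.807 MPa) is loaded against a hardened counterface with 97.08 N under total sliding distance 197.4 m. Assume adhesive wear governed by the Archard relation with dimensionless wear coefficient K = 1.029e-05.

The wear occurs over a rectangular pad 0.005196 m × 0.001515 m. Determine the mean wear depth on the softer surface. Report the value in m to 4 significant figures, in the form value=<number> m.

Intermediate values are displayed rounded; every step maintains full precision. Rounded just once to 4 significant digits.
Convert: Hardness H = 999.1 HV × 9.807 MPa/HV = 9798 MPa = 9.798e+09 Pa.
Convert: Contact area A = 0.005196 m × 0.001515 m = 7.872e-06 m².
As SI base values: W = 97.08 N, H = 9.798e+09 Pa, K = 1.029e-05.
Archard volume V = K·W·L/H = 1.029e-05 · 97.08 · 197.4 / 9.798e+09 = 2.013e-11 m³.
Depth h = V/A = 2.013e-11 / 7.872e-06 = 2.557e-06 m.

value=2.557e-06 m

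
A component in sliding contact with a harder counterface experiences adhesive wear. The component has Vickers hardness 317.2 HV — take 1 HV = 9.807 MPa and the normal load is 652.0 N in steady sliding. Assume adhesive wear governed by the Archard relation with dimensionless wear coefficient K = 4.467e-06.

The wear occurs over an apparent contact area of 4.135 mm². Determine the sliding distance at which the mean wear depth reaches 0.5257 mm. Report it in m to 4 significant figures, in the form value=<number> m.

value=2322 m

Each operation holds full float precision; the intermediates appear rounded. Rounded just once to four significant figures.
Convert: Hardness H = 317.2 HV × 9.807 MPa/HV = 3111 MPa = 3.111e+09 Pa.
Convert: Contact area A = 4.135 mm² = 4.135e-06 m².
Convert: Depth limit h_lim = 0.5257 mm = 5.257e-04 m.
In SI base units, W = 652.0 N, H = 3.111e+09 Pa, K = 4.467e-06.
Volume at the limit: V_lim = h_lim·A = 5.257e-04 · 4.135e-06 = 2.174e-09 m³.
Sliding life L = V_lim·H/(K·W) = 2.174e-09 · 3.111e+09 / (4.467e-06 · 652.0) = 2322 m.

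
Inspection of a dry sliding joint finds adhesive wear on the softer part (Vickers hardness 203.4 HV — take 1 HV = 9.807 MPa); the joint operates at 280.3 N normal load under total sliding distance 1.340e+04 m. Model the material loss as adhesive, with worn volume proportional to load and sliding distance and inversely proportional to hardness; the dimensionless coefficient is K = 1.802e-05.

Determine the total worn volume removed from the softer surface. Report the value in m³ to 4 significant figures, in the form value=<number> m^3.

value=3.393e-08 m^3

Intermediate values are displayed rounded — the algebra carries full float precision — a lone final rounding to four significant digits.
Convert: Hardness H = 203.4 HV × 9.807 MPa/HV = 1995 MPa = 1.995e+09 Pa.
Collected in SI base units: W = 280.3 N, H = 1.995e+09 Pa, K = 1.802e-05.
Apply Archard: V = K·W·L/H = 1.802e-05 · 280.3 · 1.340e+04 / 1.995e+09 = 3.393e-08 m³.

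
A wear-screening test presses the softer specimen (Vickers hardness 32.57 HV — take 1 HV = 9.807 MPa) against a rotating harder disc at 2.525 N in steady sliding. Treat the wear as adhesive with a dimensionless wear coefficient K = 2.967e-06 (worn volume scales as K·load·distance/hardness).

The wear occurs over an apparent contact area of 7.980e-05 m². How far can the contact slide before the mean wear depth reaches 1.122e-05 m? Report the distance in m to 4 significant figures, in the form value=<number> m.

The computation maintains full float precision. Intermediates appear rounded, and rounded just once: 4 significant figures.
Hardness H = 32.57 HV × 9.807 MPa/HV = 319.4 MPa = 3.194e+08 Pa.
As SI base values: W = 2.525 N, H = 3.194e+08 Pa, K = 2.967e-06.
Permissible volume V_lim = h_lim·A = 1.122e-05 · 7.980e-05 = 8.954e-10 m³.
Life L = V_lim·H/(K·W) = 8.954e-10 · 3.194e+08 / (2.967e-06 · 2.525) = 3.817e+04 m.

value=3.817e+04 m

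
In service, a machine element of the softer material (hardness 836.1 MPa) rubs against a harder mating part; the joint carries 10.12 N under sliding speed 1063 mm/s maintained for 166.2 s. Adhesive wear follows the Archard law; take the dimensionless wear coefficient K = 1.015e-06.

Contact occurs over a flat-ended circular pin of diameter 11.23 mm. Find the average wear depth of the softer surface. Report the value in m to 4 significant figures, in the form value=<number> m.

Displayed values are rounded, and each operation holds full float precision; one last rounding: 4 significant figures.
Sliding speed v = 1063 mm/s = 1.063 m/s. The distance L = v·t = 1.063 m/s × 166.2 s = 176.7 m.
Hardness H = 836.1 MPa = 8.361e+08 Pa.
Pin diameter d = 11.23 mm = 0.01123 m. Contact area A = π·d²/4 = π·(0.01123 m)²/4 = 9.905e-05 m².
Collected in SI base units: W = 10.12 N, H = 8.361e+08 Pa, K = 1.015e-06.
By Archard's law, V = K·W·L/H = 1.015e-06 · 10.12 · 176.7 / 8.361e+08 = 2.170e-12 m³.
Depth h = V/A = 2.170e-12 / 9.905e-05 = 2.191e-08 m.

value=2.191e-08 m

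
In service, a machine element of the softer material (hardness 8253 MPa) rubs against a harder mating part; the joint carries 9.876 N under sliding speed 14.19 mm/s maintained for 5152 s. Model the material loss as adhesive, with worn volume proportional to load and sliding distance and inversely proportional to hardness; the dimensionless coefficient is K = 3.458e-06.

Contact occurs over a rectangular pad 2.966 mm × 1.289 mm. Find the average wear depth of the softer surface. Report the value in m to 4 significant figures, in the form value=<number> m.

value=7.913e-08 m

Displayed values are rounded — every step carries full float precision, and rounded once at the end to 4 significant figures.
Convert: Sliding speed v = 14.19 mm/s = 0.01419 m/s. Distance L = v·t = 0.01419 m/s × 5152 s = 73.11 m.
Convert: Hardness H = 8253 MPa = 8.253e+09 Pa.
Convert: Pad sides 2.966 mm × 1.289 mm = 0.002966 m × 0.001289 m. Contact area A = 0.002966 m × 0.001289 m = 3.823e-06 m².
Working in SI base units: W = 9.876 N, H = 8.253e+09 Pa, K = 3.458e-06.
Volume removed: V = K·W·L/H = 3.458e-06 · 9.876 · 73.11 / 8.253e+09 = 3.025e-13 m³.
Depth of wear h = V/A = 3.025e-13 / 3.823e-06 = 7.913e-08 m.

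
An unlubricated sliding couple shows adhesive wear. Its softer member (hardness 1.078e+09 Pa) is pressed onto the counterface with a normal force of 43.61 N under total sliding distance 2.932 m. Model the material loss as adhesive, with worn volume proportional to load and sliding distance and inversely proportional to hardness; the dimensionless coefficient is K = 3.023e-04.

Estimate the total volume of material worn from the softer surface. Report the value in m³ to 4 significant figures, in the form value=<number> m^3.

value=3.586e-11 m^3

All working math carries full precision; intermediates are displayed rounded, and rounded once at the end, at four significant figures.
As SI base values: W = 43.61 N, H = 1.078e+09 Pa, K = 3.023e-04.
Worn volume V = K·W·L/H = 3.023e-04 · 43.61 · 2.932 / 1.078e+09 = 3.586e-11 m³.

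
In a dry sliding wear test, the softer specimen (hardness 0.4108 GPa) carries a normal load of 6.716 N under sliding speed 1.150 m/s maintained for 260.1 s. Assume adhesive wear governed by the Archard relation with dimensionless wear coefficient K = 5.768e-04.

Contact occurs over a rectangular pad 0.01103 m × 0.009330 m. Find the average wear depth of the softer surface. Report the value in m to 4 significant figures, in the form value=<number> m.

All working math runs at full precision — the intermediates are printed rounded, and one last rounding to 4 significant figures.
The distance L = v·t = 1.150 m/s × 260.1 s = 299.1 m.
Hardness H = 0.4108 GPa = 4.108e+08 Pa.
Contact area A = 0.01103 m × 0.009330 m = 1.029e-04 m².
Collected in SI base units: W = 6.716 N, H = 4.108e+08 Pa, K = 5.768e-04.
Archard volume V = K·W·L/H = 5.768e-04 · 6.716 · 299.1 / 4.108e+08 = 2.821e-09 m³.
Depth h = V/A = 2.821e-09 / 1.029e-04 = 2.741e-05 m.

value=2.741e-05 m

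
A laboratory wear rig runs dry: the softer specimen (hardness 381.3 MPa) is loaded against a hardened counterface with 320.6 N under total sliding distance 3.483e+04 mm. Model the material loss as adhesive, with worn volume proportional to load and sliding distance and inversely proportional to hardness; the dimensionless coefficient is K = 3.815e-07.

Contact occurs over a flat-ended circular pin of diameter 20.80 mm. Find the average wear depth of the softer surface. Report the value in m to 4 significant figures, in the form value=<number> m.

value=3.288e-08 m

The intermediates are printed rounded — all working math runs at full float precision, and a single final rounding to 4 significant digits.
Convert: Path length L = 3.483e+04 mm = 34.83 m.
Convert: Hardness H = 381.3 MPa = 3.813e+08 Pa.
Convert: Pin diameter d = 20.80 mm = 0.02080 m. Contact area A = π·d²/4 = π·(0.02080 m)²/4 = 3.398e-04 m².
Expressed in SI base units: W = 320.6 N, H = 3.813e+08 Pa, K = 3.815e-07.
Archard volume V = K·W·L/H = 3.815e-07 · 320.6 · 34.83 / 3.813e+08 = 1.117e-11 m³.
Wear depth h = V/A = 1.117e-11 / 3.398e-04 = 3.288e-08 m.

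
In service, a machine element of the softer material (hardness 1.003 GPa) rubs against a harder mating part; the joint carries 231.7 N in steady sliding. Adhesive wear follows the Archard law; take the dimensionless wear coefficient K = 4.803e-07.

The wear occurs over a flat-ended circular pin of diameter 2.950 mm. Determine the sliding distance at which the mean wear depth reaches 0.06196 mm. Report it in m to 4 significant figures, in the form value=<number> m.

The intermediates appear rounded — all working math runs at exact precision — one final rounding to 4 significant figures.
Hardness H = 1.003 GPa = 1.003e+09 Pa.
Pin diameter d = 2.950 mm = 0.002950 m. Contact area A = π·d²/4 = π·(0.002950 m)²/4 = 6.835e-06 m².
Depth limit h_lim = 0.06196 mm = 6.196e-05 m.
Restated in SI base units: W = 231.7 N, H = 1.003e+09 Pa, K = 4.803e-07.
Permissible volume V_lim = h_lim·A = 6.196e-05 · 6.835e-06 = 4.235e-10 m³.
Thus life L = V_lim·H/(K·W) = 4.235e-10 · 1.003e+09 / (4.803e-07 · 231.7) = 3817 m.

value=3817 m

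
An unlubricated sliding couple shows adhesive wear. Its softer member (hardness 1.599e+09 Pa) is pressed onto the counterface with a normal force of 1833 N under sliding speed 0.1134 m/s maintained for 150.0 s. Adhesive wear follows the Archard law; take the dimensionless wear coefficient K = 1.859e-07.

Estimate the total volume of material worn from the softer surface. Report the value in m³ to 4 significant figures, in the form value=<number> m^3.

All working math maintains exact precision, and the intermediates are printed rounded — one final rounding to four significant figures.
Convert: The distance L = v·t = 0.1134 m/s × 150.0 s = 17.01 m.
As SI base values: W = 1833 N, H = 1.599e+09 Pa, K = 1.859e-07.
Volume removed: V = K·W·L/H = 1.859e-07 · 1833 · 17.01 / 1.599e+09 = 3.625e-12 m³.

value=3.625e-12 m^3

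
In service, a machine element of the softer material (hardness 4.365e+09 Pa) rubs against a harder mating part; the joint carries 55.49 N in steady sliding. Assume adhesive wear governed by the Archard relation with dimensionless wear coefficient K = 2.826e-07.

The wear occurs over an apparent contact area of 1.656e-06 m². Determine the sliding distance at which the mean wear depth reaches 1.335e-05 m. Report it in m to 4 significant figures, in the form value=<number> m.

value=6154 m

All working math runs at full float precision; displayed values are rounded — rounded just once, at 4 significant digits.
As SI base values: W = 55.49 N, H = 4.365e+09 Pa, K = 2.826e-07.
At the depth limit, V_lim = h_lim·A = 1.335e-05 · 1.656e-06 = 2.211e-11 m³.
Sliding life L = V_lim·H/(K·W) = 2.211e-11 · 4.365e+09 / (2.826e-07 · 55.49) = 6154 m.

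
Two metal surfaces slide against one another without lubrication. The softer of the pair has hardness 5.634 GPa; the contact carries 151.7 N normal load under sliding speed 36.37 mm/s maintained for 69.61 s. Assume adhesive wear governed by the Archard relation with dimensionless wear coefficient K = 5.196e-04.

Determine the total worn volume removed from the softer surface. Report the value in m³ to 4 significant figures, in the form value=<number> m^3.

value=3.542e-11 m^3

The intermediates are printed rounded; all working math carries full float precision, and rounded just once to four significant digits.
Sliding speed v = 36.37 mm/s = 0.03637 m/s. Total distance L = v·t = 0.03637 m/s × 69.61 s = 2.532 m.
Hardness H = 5.634 GPa = 5.634e+09 Pa.
Restated in SI base units: W = 151.7 N, H = 5.634e+09 Pa, K = 5.196e-04.
Volume removed: V = K·W·L/H = 5.196e-04 · 151.7 · 2.532 / 5.634e+09 = 3.542e-11 m³.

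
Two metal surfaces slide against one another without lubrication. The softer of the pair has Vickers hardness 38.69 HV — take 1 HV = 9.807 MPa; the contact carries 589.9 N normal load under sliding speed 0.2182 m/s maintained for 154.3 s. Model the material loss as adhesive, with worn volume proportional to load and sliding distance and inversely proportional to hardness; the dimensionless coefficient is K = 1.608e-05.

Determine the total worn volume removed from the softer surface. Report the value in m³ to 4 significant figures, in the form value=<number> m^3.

All working math carries full float precision — the intermediates appear rounded, and rounded just once: four significant digits.
Sliding distance L = v·t = 0.2182 m/s × 154.3 s = 33.67 m.
Hardness H = 38.69 HV × 9.807 MPa/HV = 379.4 MPa = 3.794e+08 Pa.
Restated in SI base units: W = 589.9 N, H = 3.794e+08 Pa, K = 1.608e-05.
Worn volume V = K·W·L/H = 1.608e-05 · 589.9 · 33.67 / 3.794e+08 = 8.417e-10 m³.

value=8.417e-10 m^3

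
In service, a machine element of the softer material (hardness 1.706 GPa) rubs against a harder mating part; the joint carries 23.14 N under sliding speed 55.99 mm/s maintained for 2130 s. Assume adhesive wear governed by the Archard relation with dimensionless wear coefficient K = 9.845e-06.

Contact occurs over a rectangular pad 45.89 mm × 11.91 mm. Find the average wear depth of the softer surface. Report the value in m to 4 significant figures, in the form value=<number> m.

value=2.914e-08 m

Printed values are rounded, and the computation carries exact precision — rounded just once: four significant digits.
Convert: Sliding speed v = 55.99 mm/s = 0.05599 m/s. Distance covered L = v·t = 0.05599 m/s × 2130 s = 119.3 m.
Convert: Hardness H = 1.706 GPa = 1.706e+09 Pa.
Convert: Pad sides 45.89 mm × 11.91 mm = 0.04589 m × 0.01191 m. Contact area A = 0.04589 m × 0.01191 m = 5.465e-04 m².
Expressed in SI base units: W = 23.14 N, H = 1.706e+09 Pa, K = 9.845e-06.
Apply Archard: V = K·W·L/H = 9.845e-06 · 23.14 · 119.3 / 1.706e+09 = 1.593e-11 m³.
Depth of wear h = V/A = 1.593e-11 / 5.465e-04 = 2.914e-08 m.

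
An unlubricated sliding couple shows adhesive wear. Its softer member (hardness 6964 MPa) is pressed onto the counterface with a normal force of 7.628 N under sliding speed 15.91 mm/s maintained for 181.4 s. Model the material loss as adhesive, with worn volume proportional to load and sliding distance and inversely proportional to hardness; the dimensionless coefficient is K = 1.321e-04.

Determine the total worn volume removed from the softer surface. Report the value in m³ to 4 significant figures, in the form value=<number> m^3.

value=4.176e-13 m^3

Each operation keeps exact precision — intermediate values are displayed rounded, and a single final rounding: four significant digits.
Convert: Sliding speed v = 15.91 mm/s = 0.01591 m/s. Sliding distance L = v·t = 0.01591 m/s × 181.4 s = 2.886 m.
Convert: Hardness H = 6964 MPa = 6.964e+09 Pa.
Working in SI base units: W = 7.628 N, H = 6.964e+09 Pa, K = 1.321e-04.
Worn volume V = K·W·L/H = 1.321e-04 · 7.628 · 2.886 / 6.964e+09 = 4.176e-13 m³.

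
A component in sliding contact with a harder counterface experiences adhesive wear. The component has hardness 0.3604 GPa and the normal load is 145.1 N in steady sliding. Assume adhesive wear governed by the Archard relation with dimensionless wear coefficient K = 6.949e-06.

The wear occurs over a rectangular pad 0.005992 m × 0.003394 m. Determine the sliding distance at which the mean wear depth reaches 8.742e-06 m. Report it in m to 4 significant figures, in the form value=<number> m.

The algebra holds full float precision; the intermediates are printed rounded; one last rounding: four significant figures.
Convert: Hardness H = 0.3604 GPa = 3.604e+08 Pa.
Convert: Contact area A = 0.005992 m × 0.003394 m = 2.034e-05 m².
SI base units throughout: W = 145.1 N, H = 3.604e+08 Pa, K = 6.949e-06.
Limit volume V_lim = h_lim·A = 8.742e-06 · 2.034e-05 = 1.778e-10 m³.
So the life L = V_lim·H/(K·W) = 1.778e-10 · 3.604e+08 / (6.949e-06 · 145.1) = 63.55 m.

value=63.55 m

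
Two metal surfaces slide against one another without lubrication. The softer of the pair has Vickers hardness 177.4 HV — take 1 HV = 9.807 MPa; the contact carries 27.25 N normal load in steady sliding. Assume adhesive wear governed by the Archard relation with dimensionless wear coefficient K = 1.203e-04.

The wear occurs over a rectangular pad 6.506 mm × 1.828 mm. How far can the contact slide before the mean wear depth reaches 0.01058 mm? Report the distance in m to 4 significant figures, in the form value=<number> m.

Displayed values are rounded. Each operation carries full precision, and one last rounding: four significant figures.
Convert: Hardness H = 177.4 HV × 9.807 MPa/HV = 1740 MPa = 1.740e+09 Pa.
Convert: Pad sides 6.506 mm × 1.828 mm = 0.006506 m × 0.001828 m. Contact area A = 0.006506 m × 0.001828 m = 1.189e-05 m².
Convert: Depth limit h_lim = 0.01058 mm = 1.058e-05 m.
Restated in SI base units: W = 27.25 N, H = 1.740e+09 Pa, K = 1.203e-04.
Wearable volume V_lim = h_lim·A = 1.058e-05 · 1.189e-05 = 1.258e-10 m³.
Life L = V_lim·H/(K·W) = 1.258e-10 · 1.740e+09 / (1.203e-04 · 27.25) = 66.78 m.

value=66.78 m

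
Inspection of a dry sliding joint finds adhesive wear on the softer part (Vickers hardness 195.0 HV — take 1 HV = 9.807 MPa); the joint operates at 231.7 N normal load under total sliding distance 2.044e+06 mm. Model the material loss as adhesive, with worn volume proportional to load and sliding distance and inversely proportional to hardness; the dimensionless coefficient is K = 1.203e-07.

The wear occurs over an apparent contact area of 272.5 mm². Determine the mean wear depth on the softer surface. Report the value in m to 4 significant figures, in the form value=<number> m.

value=1.093e-07 m

All arithmetic runs at full precision, and the intermediates are shown rounded; a lone final rounding to four significant digits.
Total distance L = 2.044e+06 mm = 2044 m.
Hardness H = 195.0 HV × 9.807 MPa/HV = 1912 MPa = 1.912e+09 Pa.
Contact area A = 272.5 mm² = 2.725e-04 m².
Working in SI base units: W = 231.7 N, H = 1.912e+09 Pa, K = 1.203e-07.
By Archard's law, V = K·W·L/H = 1.203e-07 · 231.7 · 2044 / 1.912e+09 = 2.979e-11 m³.
Depth of wear h = V/A = 2.979e-11 / 2.725e-04 = 1.093e-07 m.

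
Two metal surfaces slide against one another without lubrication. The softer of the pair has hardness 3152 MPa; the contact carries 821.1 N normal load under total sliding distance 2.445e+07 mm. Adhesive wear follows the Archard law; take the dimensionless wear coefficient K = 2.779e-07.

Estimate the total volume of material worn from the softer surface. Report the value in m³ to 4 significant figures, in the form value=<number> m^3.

value=1.770e-09 m^3

All arithmetic holds exact precision; the intermediates appear rounded. Rounded once at the end: 4 significant digits.
Convert: Sliding distance L = 2.445e+07 mm = 2.445e+04 m.
Convert: Hardness H = 3152 MPa = 3.152e+09 Pa.
SI base units throughout: W = 821.1 N, H = 3.152e+09 Pa, K = 2.779e-07.
Apply Archard: V = K·W·L/H = 2.779e-07 · 821.1 · 2.445e+04 / 3.152e+09 = 1.770e-09 m³.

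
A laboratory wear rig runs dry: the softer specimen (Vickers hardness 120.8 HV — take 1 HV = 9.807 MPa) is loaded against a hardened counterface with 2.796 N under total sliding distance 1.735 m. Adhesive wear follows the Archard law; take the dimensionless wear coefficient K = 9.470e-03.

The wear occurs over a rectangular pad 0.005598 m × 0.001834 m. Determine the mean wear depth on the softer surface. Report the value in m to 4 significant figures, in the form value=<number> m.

value=3.777e-06 m

Each operation holds full float precision — the intermediates appear rounded. Rounded once at the end to 4 significant figures.
Convert: Hardness H = 120.8 HV × 9.807 MPa/HV = 1185 MPa = 1.185e+09 Pa.
Convert: Contact area A = 0.005598 m × 0.001834 m = 1.027e-05 m².
Restated in SI base units: W = 2.796 N, H = 1.185e+09 Pa, K = 9.470e-03.
Volume removed: V = K·W·L/H = 9.470e-03 · 2.796 · 1.735 / 1.185e+09 = 3.878e-11 m³.
Mean wear depth h = V/A = 3.878e-11 / 1.027e-05 = 3.777e-06 m.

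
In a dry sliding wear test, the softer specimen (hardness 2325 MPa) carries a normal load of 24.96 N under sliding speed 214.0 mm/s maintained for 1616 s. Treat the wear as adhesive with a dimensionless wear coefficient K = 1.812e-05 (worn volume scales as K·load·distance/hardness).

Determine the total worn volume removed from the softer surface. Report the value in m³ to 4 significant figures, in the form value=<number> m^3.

The computation holds full float precision. Intermediate values are printed rounded — rounded just once: 4 significant digits.
Convert: Sliding speed v = 214.0 mm/s = 0.2140 m/s. Total distance L = v·t = 0.2140 m/s × 1616 s = 345.8 m.
Convert: Hardness H = 2325 MPa = 2.325e+09 Pa.
In SI base units: W = 24.96 N, H = 2.325e+09 Pa, K = 1.812e-05.
By Archard's law, V = K·W·L/H = 1.812e-05 · 24.96 · 345.8 / 2.325e+09 = 6.727e-11 m³.

value=6.727e-11 m^3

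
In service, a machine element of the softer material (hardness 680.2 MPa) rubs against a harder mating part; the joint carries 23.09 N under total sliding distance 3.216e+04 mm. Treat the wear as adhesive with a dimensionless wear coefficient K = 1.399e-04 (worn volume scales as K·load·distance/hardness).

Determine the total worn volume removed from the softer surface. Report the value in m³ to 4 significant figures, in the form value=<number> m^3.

value=1.527e-10 m^3

All arithmetic carries exact precision. Shown intermediates are rounded — rounded once at the end, at 4 significant digits.
Convert: Path length L = 3.216e+04 mm = 32.16 m.
Convert: Hardness H = 680.2 MPa = 6.802e+08 Pa.
As SI base values: W = 23.09 N, H = 6.802e+08 Pa, K = 1.399e-04.
The Archard volume V = K·W·L/H = 1.399e-04 · 23.09 · 32.16 / 6.802e+08 = 1.527e-10 m³.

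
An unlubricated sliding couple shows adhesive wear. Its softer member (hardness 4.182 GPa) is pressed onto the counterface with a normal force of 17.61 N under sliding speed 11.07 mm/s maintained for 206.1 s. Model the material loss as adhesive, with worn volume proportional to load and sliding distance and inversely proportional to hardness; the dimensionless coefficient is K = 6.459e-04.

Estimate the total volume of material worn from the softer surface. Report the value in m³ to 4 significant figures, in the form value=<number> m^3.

Shown intermediates are rounded; each operation runs at full precision, and a single final rounding to four significant figures.
Convert: Sliding speed v = 11.07 mm/s = 0.01107 m/s. Sliding distance L = v·t = 0.01107 m/s × 206.1 s = 2.282 m.
Convert: Hardness H = 4.182 GPa = 4.182e+09 Pa.
In SI base units, W = 17.61 N, H = 4.182e+09 Pa, K = 6.459e-04.
Archard volume V = K·W·L/H = 6.459e-04 · 17.61 · 2.282 / 4.182e+09 = 6.205e-12 m³.

value=6.205e-12 m^3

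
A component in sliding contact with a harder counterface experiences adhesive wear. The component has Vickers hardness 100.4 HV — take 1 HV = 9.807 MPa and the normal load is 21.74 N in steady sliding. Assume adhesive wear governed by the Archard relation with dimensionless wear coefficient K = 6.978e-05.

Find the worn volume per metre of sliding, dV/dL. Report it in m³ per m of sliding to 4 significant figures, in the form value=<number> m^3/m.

value=1.541e-12 m^3/m

Each operation runs at full precision. Intermediate values appear rounded; a lone final rounding, at four significant figures.
Hardness H = 100.4 HV × 9.807 MPa/HV = 984.6 MPa = 9.846e+08 Pa.
Collected in SI base units: W = 21.74 N, H = 9.846e+08 Pa, K = 6.978e-05.
Rate of wear dV/dL = K·W/H (independent of L): 6.978e-05 · 21.74 / 9.846e+08 = 1.541e-12 m³/m.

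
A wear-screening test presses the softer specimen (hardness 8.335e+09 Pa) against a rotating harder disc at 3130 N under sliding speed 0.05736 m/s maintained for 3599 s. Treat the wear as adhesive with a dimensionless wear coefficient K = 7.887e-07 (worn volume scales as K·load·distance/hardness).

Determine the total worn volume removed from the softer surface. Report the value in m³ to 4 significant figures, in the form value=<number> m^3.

value=6.114e-11 m^3

Intermediate values are printed rounded, and all working math keeps full float precision — rounded once at the end: 4 significant digits.
Convert: Total distance L = v·t = 0.05736 m/s × 3599 s = 206.4 m.
In SI base units: W = 3130 N, H = 8.335e+09 Pa, K = 7.887e-07.
Archard relation: V = K·W·L/H = 7.887e-07 · 3130 · 206.4 / 8.335e+09 = 6.114e-11 m³.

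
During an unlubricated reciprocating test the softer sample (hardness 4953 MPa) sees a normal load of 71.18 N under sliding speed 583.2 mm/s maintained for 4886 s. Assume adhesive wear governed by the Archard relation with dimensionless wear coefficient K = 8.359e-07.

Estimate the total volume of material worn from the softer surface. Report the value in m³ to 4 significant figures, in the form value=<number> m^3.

value=3.423e-11 m^3

Every step keeps full precision. Quoted intermediates are rounded — rounded once at the end to four significant digits.
Convert: Sliding speed v = 583.2 mm/s = 0.5832 m/s. Path length L = v·t = 0.5832 m/s × 4886 s = 2850 m.
Convert: Hardness H = 4953 MPa = 4.953e+09 Pa.
As SI base values: W = 71.18 N, H = 4.953e+09 Pa, K = 8.359e-07.
Volume removed: V = K·W·L/H = 8.359e-07 · 71.18 · 2850 / 4.953e+09 = 3.423e-11 m³.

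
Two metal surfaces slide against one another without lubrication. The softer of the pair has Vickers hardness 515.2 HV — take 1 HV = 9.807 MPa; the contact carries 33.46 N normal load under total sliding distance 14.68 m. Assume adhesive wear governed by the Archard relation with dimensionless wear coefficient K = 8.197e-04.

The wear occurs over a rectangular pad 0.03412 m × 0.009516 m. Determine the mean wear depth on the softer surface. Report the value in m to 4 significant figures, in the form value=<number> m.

The intermediates are shown rounded. All working math keeps exact precision. Rounded once at the end, at four significant figures.
Convert: Hardness H = 515.2 HV × 9.807 MPa/HV = 5053 MPa = 5.053e+09 Pa.
Convert: Contact area A = 0.03412 m × 0.009516 m = 3.247e-04 m².
Restated in SI base units: W = 33.46 N, H = 5.053e+09 Pa, K = 8.197e-04.
Archard relation: V = K·W·L/H = 8.197e-04 · 33.46 · 14.68 / 5.053e+09 = 7.969e-11 m³.
Depth h = V/A = 7.969e-11 / 3.247e-04 = 2.454e-07 m.

value=2.454e-07 m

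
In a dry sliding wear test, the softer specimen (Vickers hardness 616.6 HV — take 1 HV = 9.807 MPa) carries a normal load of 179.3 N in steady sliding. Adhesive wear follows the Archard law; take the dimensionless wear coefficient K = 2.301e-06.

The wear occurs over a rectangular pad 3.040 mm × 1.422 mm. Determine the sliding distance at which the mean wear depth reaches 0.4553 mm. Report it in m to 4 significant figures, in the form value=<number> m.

value=2.885e+04 m

Intermediate values are printed rounded. Every step maintains full float precision. Rounded just once: four significant digits.
Convert: Hardness H = 616.6 HV × 9.807 MPa/HV = 6047 MPa = 6.047e+09 Pa.
Convert: Pad sides 3.040 mm × 1.422 mm = 0.003040 m × 0.001422 m. Contact area A = 0.003040 m × 0.001422 m = 4.323e-06 m².
Convert: Depth limit h_lim = 0.4553 mm = 4.553e-04 m.
Restated in SI base units: W = 179.3 N, H = 6.047e+09 Pa, K = 2.301e-06.
Volume at the limit: V_lim = h_lim·A = 4.553e-04 · 4.323e-06 = 1.968e-09 m³.
Thus life L = V_lim·H/(K·W) = 1.968e-09 · 6.047e+09 / (2.301e-06 · 179.3) = 2.885e+04 m.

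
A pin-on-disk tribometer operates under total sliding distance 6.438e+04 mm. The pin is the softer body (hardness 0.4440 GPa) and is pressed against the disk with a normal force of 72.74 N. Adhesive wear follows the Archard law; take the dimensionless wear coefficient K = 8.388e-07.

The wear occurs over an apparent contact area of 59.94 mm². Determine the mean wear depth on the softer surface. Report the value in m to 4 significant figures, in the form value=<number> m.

value=1.476e-07 m

The intermediates are shown rounded; every step maintains exact precision — a single final rounding to four significant digits.
Sliding distance L = 6.438e+04 mm = 64.38 m.
Hardness H = 0.4440 GPa = 4.440e+08 Pa.
Contact area A = 59.94 mm² = 5.994e-05 m².
Collected in SI base units: W = 72.74 N, H = 4.440e+08 Pa, K = 8.388e-07.
Archard volume V = K·W·L/H = 8.388e-07 · 72.74 · 64.38 / 4.440e+08 = 8.847e-12 m³.
Mean depth h = V/A = 8.847e-12 / 5.994e-05 = 1.476e-07 m.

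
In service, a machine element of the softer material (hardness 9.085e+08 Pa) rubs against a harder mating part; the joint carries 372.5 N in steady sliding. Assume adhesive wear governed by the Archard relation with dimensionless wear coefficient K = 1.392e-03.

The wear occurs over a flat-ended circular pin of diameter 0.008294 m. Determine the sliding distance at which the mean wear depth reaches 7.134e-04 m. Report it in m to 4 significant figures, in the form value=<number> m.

value=67.53 m

Each operation holds full precision. Intermediates are shown rounded — rounded just once, at 4 significant figures.
Contact area A = π·d²/4 = π·(0.008294 m)²/4 = 5.403e-05 m².
SI base units throughout: W = 372.5 N, H = 9.085e+08 Pa, K = 1.392e-03.
Allowed volume V_lim = h_lim·A = 7.134e-04 · 5.403e-05 = 3.854e-08 m³.
Sliding life L = V_lim·H/(K·W) = 3.854e-08 · 9.085e+08 / (1.392e-03 · 372.5) = 67.53 m.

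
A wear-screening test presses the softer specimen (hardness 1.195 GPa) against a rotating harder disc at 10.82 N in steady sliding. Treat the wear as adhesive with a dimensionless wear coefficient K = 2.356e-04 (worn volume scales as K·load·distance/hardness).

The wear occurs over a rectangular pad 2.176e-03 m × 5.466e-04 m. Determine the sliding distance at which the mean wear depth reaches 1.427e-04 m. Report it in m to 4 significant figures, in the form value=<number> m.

Each operation runs at full precision — intermediates appear rounded; a single final rounding to four significant figures.
Convert: Hardness H = 1.195 GPa = 1.195e+09 Pa.
Convert: Contact area A = 2.176e-03 m × 5.466e-04 m = 1.189e-06 m².
Working in SI base units: W = 10.82 N, H = 1.195e+09 Pa, K = 2.356e-04.
At the depth limit, V_lim = h_lim·A = 1.427e-04 · 1.189e-06 = 1.697e-10 m³.
Inverting, life L = V_lim·H/(K·W) = 1.697e-10 · 1.195e+09 / (2.356e-04 · 10.82) = 79.56 m.

value=79.56 m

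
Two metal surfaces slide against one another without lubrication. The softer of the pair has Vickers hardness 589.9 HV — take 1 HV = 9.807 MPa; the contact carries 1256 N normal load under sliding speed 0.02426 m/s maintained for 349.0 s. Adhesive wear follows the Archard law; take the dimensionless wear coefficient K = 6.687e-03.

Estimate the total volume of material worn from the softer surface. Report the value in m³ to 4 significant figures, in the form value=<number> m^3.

value=1.229e-08 m^3

The computation carries full float precision; the intermediates appear rounded. Rounded just once to 4 significant digits.
Convert: Total distance L = v·t = 0.02426 m/s × 349.0 s = 8.467 m.
Convert: Hardness H = 589.9 HV × 9.807 MPa/HV = 5785 MPa = 5.785e+09 Pa.
As SI base values: W = 1256 N, H = 5.785e+09 Pa, K = 6.687e-03.
Archard volume V = K·W·L/H = 6.687e-03 · 1256 · 8.467 / 5.785e+09 = 1.229e-08 m³.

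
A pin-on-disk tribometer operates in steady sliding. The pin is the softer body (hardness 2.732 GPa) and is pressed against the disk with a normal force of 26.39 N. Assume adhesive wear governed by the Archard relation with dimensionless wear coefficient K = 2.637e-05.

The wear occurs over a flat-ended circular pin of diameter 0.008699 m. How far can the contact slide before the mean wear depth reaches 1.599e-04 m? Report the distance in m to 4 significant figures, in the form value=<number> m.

Printed values are rounded; all working math runs at exact precision — rounded once at the end to four significant figures.
Convert: Hardness H = 2.732 GPa = 2.732e+09 Pa.
Convert: Contact area A = π·d²/4 = π·(0.008699 m)²/4 = 5.943e-05 m².
In SI base units, W = 26.39 N, H = 2.732e+09 Pa, K = 2.637e-05.
At the depth limit, V_lim = h_lim·A = 1.599e-04 · 5.943e-05 = 9.503e-09 m³.
Life L = V_lim·H/(K·W) = 9.503e-09 · 2.732e+09 / (2.637e-05 · 26.39) = 3.731e+04 m.

value=3.731e+04 m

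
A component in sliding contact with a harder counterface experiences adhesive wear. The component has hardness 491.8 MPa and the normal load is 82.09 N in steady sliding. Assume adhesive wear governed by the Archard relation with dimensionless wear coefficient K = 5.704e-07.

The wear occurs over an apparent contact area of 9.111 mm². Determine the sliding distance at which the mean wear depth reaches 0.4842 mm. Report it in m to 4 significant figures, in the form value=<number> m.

value=4.634e+04 m

All working math holds full precision — the intermediates are printed rounded, and rounded once at the end: 4 significant figures.
Convert: Hardness H = 491.8 MPa = 4.918e+08 Pa.
Convert: Contact area A = 9.111 mm² = 9.111e-06 m².
Convert: Depth limit h_lim = 0.4842 mm = 4.842e-04 m.
Working in SI base units: W = 82.09 N, H = 4.918e+08 Pa, K = 5.704e-07.
At the depth limit, V_lim = h_lim·A = 4.842e-04 · 9.111e-06 = 4.412e-09 m³.
Sliding life L = V_lim·H/(K·W) = 4.412e-09 · 4.918e+08 / (5.704e-07 · 82.09) = 4.634e+04 m.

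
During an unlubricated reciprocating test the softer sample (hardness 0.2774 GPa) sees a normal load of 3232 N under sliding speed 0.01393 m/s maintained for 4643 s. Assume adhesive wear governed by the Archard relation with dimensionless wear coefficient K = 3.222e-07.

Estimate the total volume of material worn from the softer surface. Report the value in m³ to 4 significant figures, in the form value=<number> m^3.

Each operation keeps full float precision — intermediates are printed rounded; rounded just once: four significant digits.
Convert: Distance covered L = v·t = 0.01393 m/s × 4643 s = 64.68 m.
Convert: Hardness H = 0.2774 GPa = 2.774e+08 Pa.
Expressed in SI base units: W = 3232 N, H = 2.774e+08 Pa, K = 3.222e-07.
Archard relation: V = K·W·L/H = 3.222e-07 · 3232 · 64.68 / 2.774e+08 = 2.428e-10 m³.

value=2.428e-10 m^3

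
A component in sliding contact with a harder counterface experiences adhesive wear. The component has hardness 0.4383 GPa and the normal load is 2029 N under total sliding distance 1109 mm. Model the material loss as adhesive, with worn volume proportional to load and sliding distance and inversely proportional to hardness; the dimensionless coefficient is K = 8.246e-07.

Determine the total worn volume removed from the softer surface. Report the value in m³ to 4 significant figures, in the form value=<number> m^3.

Intermediate values are shown rounded, and every step runs at exact precision, and a lone final rounding: four significant digits.
Convert: Distance covered L = 1109 mm = 1.109 m.
Convert: Hardness H = 0.4383 GPa = 4.383e+08 Pa.
Expressed in SI base units: W = 2029 N, H = 4.383e+08 Pa, K = 8.246e-07.
Volume removed: V = K·W·L/H = 8.246e-07 · 2029 · 1.109 / 4.383e+08 = 4.233e-12 m³.

value=4.233e-12 m^3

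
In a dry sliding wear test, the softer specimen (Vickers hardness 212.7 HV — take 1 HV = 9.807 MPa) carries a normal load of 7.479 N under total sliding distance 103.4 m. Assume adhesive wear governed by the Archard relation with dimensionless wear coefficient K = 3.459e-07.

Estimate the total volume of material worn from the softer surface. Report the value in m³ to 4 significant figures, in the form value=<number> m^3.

value=1.282e-13 m^3

All arithmetic maintains full precision. Intermediate values appear rounded; one final rounding, at 4 significant figures.
Convert: Hardness H = 212.7 HV × 9.807 MPa/HV = 2086 MPa = 2.086e+09 Pa.
Working in SI base units: W = 7.479 N, H = 2.086e+09 Pa, K = 3.459e-07.
By Archard's law, V = K·W·L/H = 3.459e-07 · 7.479 · 103.4 / 2.086e+09 = 1.282e-13 m³.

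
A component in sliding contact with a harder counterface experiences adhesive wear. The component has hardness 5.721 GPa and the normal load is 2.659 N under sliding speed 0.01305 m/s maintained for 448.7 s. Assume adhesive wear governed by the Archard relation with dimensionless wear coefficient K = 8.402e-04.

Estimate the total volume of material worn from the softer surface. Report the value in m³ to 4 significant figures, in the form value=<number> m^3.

Intermediate values are printed rounded. Every step keeps full float precision — rounded once at the end: four significant digits.
Sliding distance L = v·t = 0.01305 m/s × 448.7 s = 5.856 m.
Hardness H = 5.721 GPa = 5.721e+09 Pa.
Collected in SI base units: W = 2.659 N, H = 5.721e+09 Pa, K = 8.402e-04.
Volume removed: V = K·W·L/H = 8.402e-04 · 2.659 · 5.856 / 5.721e+09 = 2.287e-12 m³.

value=2.287e-12 m^3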